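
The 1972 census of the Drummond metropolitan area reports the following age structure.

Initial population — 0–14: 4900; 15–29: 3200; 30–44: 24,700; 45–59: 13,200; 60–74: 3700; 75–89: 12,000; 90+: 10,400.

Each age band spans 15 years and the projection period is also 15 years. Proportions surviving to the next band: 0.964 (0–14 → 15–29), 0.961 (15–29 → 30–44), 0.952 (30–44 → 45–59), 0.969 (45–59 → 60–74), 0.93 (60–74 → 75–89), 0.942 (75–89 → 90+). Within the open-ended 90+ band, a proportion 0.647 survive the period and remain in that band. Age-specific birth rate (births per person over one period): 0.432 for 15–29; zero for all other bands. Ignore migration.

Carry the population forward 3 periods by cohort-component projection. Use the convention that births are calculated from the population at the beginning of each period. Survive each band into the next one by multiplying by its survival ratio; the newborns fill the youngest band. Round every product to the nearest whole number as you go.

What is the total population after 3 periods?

Numbering the groups 1..7 from youngest to oldest:
Period 1:
Births: 3200 × 0.432 = 1382
Group 2: 4900 × 0.964 = 4724
Group 3: 3200 × 0.961 = 3075
Group 4: 24700 × 0.952 = 23514
Group 5: 13200 × 0.969 = 12791
Group 6: 3700 × 0.93 = 3441
Group 7: 12000 × 0.942 + 10400 × 0.647 = 11304 + 6729 = 18033
→ [1382, 4724, 3075, 23514, 12791, 3441, 18033]
Period 2:
Births: 4724 × 0.432 = 2041
Group 2: 1382 × 0.964 = 1332
Group 3: 4724 × 0.961 = 4540
Group 4: 3075 × 0.952 = 2927
Group 5: 23514 × 0.969 = 22785
Group 6: 12791 × 0.93 = 11896
Group 7: 3441 × 0.942 + 18033 × 0.647 = 3241 + 11667 = 14908
→ [2041, 1332, 4540, 2927, 22785, 11896, 14908]
Period 3:
Births: 1332 × 0.432 = 575
Group 2: 2041 × 0.964 = 1968
Group 3: 1332 × 0.961 = 1280
Group 4: 4540 × 0.952 = 4322
Group 5: 2927 × 0.969 = 2836
Group 6: 22785 × 0.93 = 21190
Group 7: 11896 × 0.942 + 14908 × 0.647 = 11206 + 9645 = 20851
→ [575, 1968, 1280, 4322, 2836, 21190, 20851]
Total after period 3: 575 + 1968 + 1280 + 4322 + 2836 + 21190 + 20851 = 53022

53022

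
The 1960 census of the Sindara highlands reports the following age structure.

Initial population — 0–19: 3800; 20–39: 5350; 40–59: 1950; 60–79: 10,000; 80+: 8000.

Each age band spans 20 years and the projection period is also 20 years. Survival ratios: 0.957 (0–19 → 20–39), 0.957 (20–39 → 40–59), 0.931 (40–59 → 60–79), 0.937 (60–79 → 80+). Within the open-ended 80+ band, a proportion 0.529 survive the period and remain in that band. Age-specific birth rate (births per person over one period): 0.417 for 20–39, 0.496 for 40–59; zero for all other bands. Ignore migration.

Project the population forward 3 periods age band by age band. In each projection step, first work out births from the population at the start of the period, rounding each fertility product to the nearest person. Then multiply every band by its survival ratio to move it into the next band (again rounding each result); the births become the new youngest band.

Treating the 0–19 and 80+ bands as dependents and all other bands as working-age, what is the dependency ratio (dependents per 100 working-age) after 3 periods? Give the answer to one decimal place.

— Period 1 —
Births: 5350 * 0.417 = 2231  |  1950 * 0.496 = 967 — total 3198
20–39: 3800 * 0.957 = 3637
40–59: 5350 * 0.957 = 5120
60–79: 1950 * 0.931 = 1815
80+: 10000 * 0.937 + 8000 * 0.529 = 9370 + 4232 = 13602
Population now: 0–19=3198, 20–39=3637, 40–59=5120, 60–79=1815, 80+=13602
— Period 2 —
Births: 3637 * 0.417 = 1517  |  5120 * 0.496 = 2540 — total 4057
20–39: 3198 * 0.957 = 3060
40–59: 3637 * 0.957 = 3481
60–79: 5120 * 0.931 = 4767
80+: 1815 * 0.937 + 13602 * 0.529 = 1701 + 7195 = 8896
Population now: 0–19=4057, 20–39=3060, 40–59=3481, 60–79=4767, 80+=8896
— Period 3 —
Births: 3060 * 0.417 = 1276  |  3481 * 0.496 = 1727 — total 3003
20–39: 4057 * 0.957 = 3883
40–59: 3060 * 0.957 = 2928
60–79: 3481 * 0.931 = 3241
80+: 4767 * 0.937 + 8896 * 0.529 = 4467 + 4706 = 9173
Population now: 0–19=3003, 20–39=3883, 40–59=2928, 60–79=3241, 80+=9173
Dependents (band 0–19 + band 80+) = 3003 + 9173 = 12176; working-age = 10052; ratio = 12176/10052 × 100 = 121.1

121.1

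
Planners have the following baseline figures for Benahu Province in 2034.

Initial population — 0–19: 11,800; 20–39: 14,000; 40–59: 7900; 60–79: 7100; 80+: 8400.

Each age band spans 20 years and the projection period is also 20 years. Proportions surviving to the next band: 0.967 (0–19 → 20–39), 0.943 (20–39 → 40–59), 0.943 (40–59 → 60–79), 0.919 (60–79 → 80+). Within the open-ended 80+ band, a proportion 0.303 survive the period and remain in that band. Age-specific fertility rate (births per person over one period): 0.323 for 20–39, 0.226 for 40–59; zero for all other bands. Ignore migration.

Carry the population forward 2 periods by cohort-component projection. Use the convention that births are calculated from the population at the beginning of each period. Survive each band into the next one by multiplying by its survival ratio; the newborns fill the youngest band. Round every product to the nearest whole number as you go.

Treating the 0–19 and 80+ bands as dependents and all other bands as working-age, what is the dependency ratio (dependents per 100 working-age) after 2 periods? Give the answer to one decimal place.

55.5

Call the bands 1 to 5, youngest first.
After projecting period 1:
Births: 14000 × 0.323 = 4522, 7900 × 0.226 = 1785 ⇒ total 6307
Band 2: 11800 × 0.967 = 11411
Band 3: 14000 × 0.943 = 13202
Band 4: 7900 × 0.943 = 7450
Band 5: 7100 × 0.919 + 8400 × 0.303 = 6525 + 2545 = 9070
Population now: 0–19=6307, 20–39=11411, 40–59=13202, 60–79=7450, 80+=9070
After projecting period 2:
Births: 11411 × 0.323 = 3686, 13202 × 0.226 = 2984 ⇒ total 6670
Band 2: 6307 × 0.967 = 6099
Band 3: 11411 × 0.943 = 10761
Band 4: 13202 × 0.943 = 12449
Band 5: 7450 × 0.919 + 9070 × 0.303 = 6847 + 2748 = 9595
Population now: 0–19=6670, 20–39=6099, 40–59=10761, 60–79=12449, 80+=9595
Dependents (band 0–19 + band 80+) = 6670 + 9595 = 16265; working-age = 29309; ratio = 16265/29309 × 100 = 55.5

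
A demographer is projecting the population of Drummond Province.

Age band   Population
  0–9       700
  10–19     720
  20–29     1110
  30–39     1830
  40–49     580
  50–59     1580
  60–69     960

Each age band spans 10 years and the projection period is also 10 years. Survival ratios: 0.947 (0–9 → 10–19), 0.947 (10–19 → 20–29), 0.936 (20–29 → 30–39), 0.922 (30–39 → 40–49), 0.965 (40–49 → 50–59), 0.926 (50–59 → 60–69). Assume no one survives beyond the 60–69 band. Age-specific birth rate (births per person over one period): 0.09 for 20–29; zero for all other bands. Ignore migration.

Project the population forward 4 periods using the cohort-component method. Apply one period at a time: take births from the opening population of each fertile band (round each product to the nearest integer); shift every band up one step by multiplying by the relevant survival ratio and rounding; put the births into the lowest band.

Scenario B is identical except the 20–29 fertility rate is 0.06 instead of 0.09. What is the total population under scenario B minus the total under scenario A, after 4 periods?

— Period 1 —
Births: 1110 × 0.09 = 100
10–19: 700 × 0.947 = 663
20–29: 720 × 0.947 = 682
30–39: 1110 × 0.936 = 1039
40–49: 1830 × 0.922 = 1687
50–59: 580 × 0.965 = 560
60–69: 1580 × 0.926 = 1463
→ [100, 663, 682, 1039, 1687, 560, 1463]
— Period 2 —
Births: 682 × 0.09 = 61
10–19: 100 × 0.947 = 95
20–29: 663 × 0.947 = 628
30–39: 682 × 0.936 = 638
40–49: 1039 × 0.922 = 958
50–59: 1687 × 0.965 = 1628
60–69: 560 × 0.926 = 519
→ [61, 95, 628, 638, 958, 1628, 519]
— Period 3 —
Births: 628 × 0.09 = 57
10–19: 61 × 0.947 = 58
20–29: 95 × 0.947 = 90
30–39: 628 × 0.936 = 588
40–49: 638 × 0.922 = 588
50–59: 958 × 0.965 = 924
60–69: 1628 × 0.926 = 1508
→ [57, 58, 90, 588, 588, 924, 1508]
— Period 4 —
Births: 90 × 0.09 = 8
10–19: 57 × 0.947 = 54
20–29: 58 × 0.947 = 55
30–39: 90 × 0.936 = 84
40–49: 588 × 0.922 = 542
50–59: 588 × 0.965 = 567
60–69: 924 × 0.926 = 856
→ [8, 54, 55, 84, 542, 567, 856]
Scenario A total after 4 periods: 2166
Scenario B projection —
— Period 1 —
Births: 1110 × 0.06 = 67
10–19: 700 × 0.947 = 663
20–29: 720 × 0.947 = 682
30–39: 1110 × 0.936 = 1039
40–49: 1830 × 0.922 = 1687
50–59: 580 × 0.965 = 560
60–69: 1580 × 0.926 = 1463
→ [67, 663, 682, 1039, 1687, 560, 1463]
— Period 2 —
Births: 682 × 0.06 = 41
10–19: 67 × 0.947 = 63
20–29: 663 × 0.947 = 628
30–39: 682 × 0.936 = 638
40–49: 1039 × 0.922 = 958
50–59: 1687 × 0.965 = 1628
60–69: 560 × 0.926 = 519
→ [41, 63, 628, 638, 958, 1628, 519]
— Period 3 —
Births: 628 × 0.06 = 38
10–19: 41 × 0.947 = 39
20–29: 63 × 0.947 = 60
30–39: 628 × 0.936 = 588
40–49: 638 × 0.922 = 588
50–59: 958 × 0.965 = 924
60–69: 1628 × 0.926 = 1508
→ [38, 39, 60, 588, 588, 924, 1508]
— Period 4 —
Births: 60 × 0.06 = 4
10–19: 38 × 0.947 = 36
20–29: 39 × 0.947 = 37
30–39: 60 × 0.936 = 56
40–49: 588 × 0.922 = 542
50–59: 588 × 0.965 = 567
60–69: 924 × 0.926 = 856
→ [4, 36, 37, 56, 542, 567, 856]
Scenario B total after 4 periods: 2098
Difference B − A = 2098 − 2166 = -68

-68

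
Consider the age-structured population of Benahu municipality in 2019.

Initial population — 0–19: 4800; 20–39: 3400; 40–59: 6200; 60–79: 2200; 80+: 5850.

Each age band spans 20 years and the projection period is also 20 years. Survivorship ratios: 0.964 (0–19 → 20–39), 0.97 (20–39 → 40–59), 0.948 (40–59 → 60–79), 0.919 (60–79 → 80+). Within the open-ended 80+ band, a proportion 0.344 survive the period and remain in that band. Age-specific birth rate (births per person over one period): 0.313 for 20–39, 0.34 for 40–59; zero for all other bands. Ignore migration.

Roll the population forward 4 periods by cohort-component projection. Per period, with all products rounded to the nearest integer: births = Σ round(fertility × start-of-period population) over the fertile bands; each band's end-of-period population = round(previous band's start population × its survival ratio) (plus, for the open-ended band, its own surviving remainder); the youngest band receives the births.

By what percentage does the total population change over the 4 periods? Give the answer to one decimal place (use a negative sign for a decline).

Period 1:
Births: 3400 × 0.313 = 1064, 6200 × 0.34 = 2108 — total 3172
20–39: 4800 × 0.964 = 4627
40–59: 3400 × 0.97 = 3298
60–79: 6200 × 0.948 = 5878
80+: 2200 × 0.919 + 5850 × 0.344 = 2022 + 2012 = 4034
Giving 3172 / 4627 / 3298 / 5878 / 4034.
Period 2:
Births: 4627 × 0.313 = 1448, 3298 × 0.34 = 1121 — total 2569
20–39: 3172 × 0.964 = 3058
40–59: 4627 × 0.97 = 4488
60–79: 3298 × 0.948 = 3127
80+: 5878 × 0.919 + 4034 × 0.344 = 5402 + 1388 = 6790
Giving 2569 / 3058 / 4488 / 3127 / 6790.
Period 3:
Births: 3058 × 0.313 = 957, 4488 × 0.34 = 1526 — total 2483
20–39: 2569 × 0.964 = 2477
40–59: 3058 × 0.97 = 2966
60–79: 4488 × 0.948 = 4255
80+: 3127 × 0.919 + 6790 × 0.344 = 2874 + 2336 = 5210
Giving 2483 / 2477 / 2966 / 4255 / 5210.
Period 4:
Births: 2477 × 0.313 = 775, 2966 × 0.34 = 1008 — total 1783
20–39: 2483 × 0.964 = 2394
40–59: 2477 × 0.97 = 2403
60–79: 2966 × 0.948 = 2812
80+: 4255 × 0.919 + 5210 × 0.344 = 3910 + 1792 = 5702
Giving 1783 / 2394 / 2403 / 2812 / 5702.
Total: 22450 → 15094; change = -7356; percentage change = -32.8%

-32.8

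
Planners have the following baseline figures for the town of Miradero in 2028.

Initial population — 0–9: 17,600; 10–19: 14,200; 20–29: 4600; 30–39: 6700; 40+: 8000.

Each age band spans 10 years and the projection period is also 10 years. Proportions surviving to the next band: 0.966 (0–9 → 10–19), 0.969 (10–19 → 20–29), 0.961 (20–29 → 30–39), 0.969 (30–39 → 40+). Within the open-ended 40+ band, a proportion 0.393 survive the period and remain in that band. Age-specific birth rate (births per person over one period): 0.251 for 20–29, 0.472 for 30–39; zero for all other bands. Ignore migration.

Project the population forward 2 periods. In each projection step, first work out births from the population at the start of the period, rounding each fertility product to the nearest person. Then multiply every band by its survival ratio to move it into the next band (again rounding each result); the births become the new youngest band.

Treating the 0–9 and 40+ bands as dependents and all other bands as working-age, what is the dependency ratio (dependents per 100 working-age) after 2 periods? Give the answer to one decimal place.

40.2

[period 1]
Births: 4600 × 0.251 = 1155  |  6700 × 0.472 = 3162 ⇒ total 4317
10–19: 17600 × 0.966 = 17002
20–29: 14200 × 0.969 = 13760
30–39: 4600 × 0.961 = 4421
40+: 6700 × 0.969 + 8000 × 0.393 = 6492 + 3144 = 9636
Giving 4317 / 17002 / 13760 / 4421 / 9636.
[period 2]
Births: 13760 × 0.251 = 3454  |  4421 × 0.472 = 2087 ⇒ total 5541
10–19: 4317 × 0.966 = 4170
20–29: 17002 × 0.969 = 16475
30–39: 13760 × 0.961 = 13223
40+: 4421 × 0.969 + 9636 × 0.393 = 4284 + 3787 = 8071
Giving 5541 / 4170 / 16475 / 13223 / 8071.
Dependents (band 0–9 + band 40+) = 5541 + 8071 = 13612; working-age = 33868; ratio = 13612/33868 × 100 = 40.2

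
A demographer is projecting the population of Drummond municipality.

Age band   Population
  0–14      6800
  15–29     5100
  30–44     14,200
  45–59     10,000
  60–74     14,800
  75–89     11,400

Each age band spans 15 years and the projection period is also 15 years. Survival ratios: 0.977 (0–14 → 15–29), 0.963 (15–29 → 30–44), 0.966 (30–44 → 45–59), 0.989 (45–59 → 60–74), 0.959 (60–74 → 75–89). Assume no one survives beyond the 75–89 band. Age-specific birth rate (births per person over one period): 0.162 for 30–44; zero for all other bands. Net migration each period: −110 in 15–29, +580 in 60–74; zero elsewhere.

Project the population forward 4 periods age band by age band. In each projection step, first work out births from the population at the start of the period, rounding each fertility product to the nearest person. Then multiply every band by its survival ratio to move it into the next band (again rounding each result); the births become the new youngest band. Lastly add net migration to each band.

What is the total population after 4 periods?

Call the groups 1 to 6, youngest first.
After projecting period 1:
Births: 14200 × 0.162 = 2300
Group 2: 6800 × 0.977 = 6644
Group 3: 5100 × 0.963 = 4911
Group 4: 14200 × 0.966 = 13717
Group 5: 10000 × 0.989 = 9890
Group 6: 14800 × 0.959 = 14193
Net migration: Group 2 − 110 → 6534; Group 5 + 580 → 10470
Population now: 0–14=2300, 15–29=6534, 30–44=4911, 45–59=13717, 60–74=10470, 75–89=14193
After projecting period 2:
Births: 4911 × 0.162 = 796
Group 2: 2300 × 0.977 = 2247
Group 3: 6534 × 0.963 = 6292
Group 4: 4911 × 0.966 = 4744
Group 5: 13717 × 0.989 = 13566
Group 6: 10470 × 0.959 = 10041
Net migration: Group 2 − 110 → 2137; Group 5 + 580 → 14146
Population now: 0–14=796, 15–29=2137, 30–44=6292, 45–59=4744, 60–74=14146, 75–89=10041
After projecting period 3:
Births: 6292 × 0.162 = 1019
Group 2: 796 × 0.977 = 778
Group 3: 2137 × 0.963 = 2058
Group 4: 6292 × 0.966 = 6078
Group 5: 4744 × 0.989 = 4692
Group 6: 14146 × 0.959 = 13566
Net migration: Group 2 − 110 → 668; Group 5 + 580 → 5272
Population now: 0–14=1019, 15–29=668, 30–44=2058, 45–59=6078, 60–74=5272, 75–89=13566
After projecting period 4:
Births: 2058 × 0.162 = 333
Group 2: 1019 × 0.977 = 996
Group 3: 668 × 0.963 = 643
Group 4: 2058 × 0.966 = 1988
Group 5: 6078 × 0.989 = 6011
Group 6: 5272 × 0.959 = 5056
Net migration: Group 2 − 110 → 886; Group 5 + 580 → 6591
Population now: 0–14=333, 15–29=886, 30–44=643, 45–59=1988, 60–74=6591, 75–89=5056
Total after period 4: 333 + 886 + 643 + 1988 + 6591 + 5056 = 15497

15497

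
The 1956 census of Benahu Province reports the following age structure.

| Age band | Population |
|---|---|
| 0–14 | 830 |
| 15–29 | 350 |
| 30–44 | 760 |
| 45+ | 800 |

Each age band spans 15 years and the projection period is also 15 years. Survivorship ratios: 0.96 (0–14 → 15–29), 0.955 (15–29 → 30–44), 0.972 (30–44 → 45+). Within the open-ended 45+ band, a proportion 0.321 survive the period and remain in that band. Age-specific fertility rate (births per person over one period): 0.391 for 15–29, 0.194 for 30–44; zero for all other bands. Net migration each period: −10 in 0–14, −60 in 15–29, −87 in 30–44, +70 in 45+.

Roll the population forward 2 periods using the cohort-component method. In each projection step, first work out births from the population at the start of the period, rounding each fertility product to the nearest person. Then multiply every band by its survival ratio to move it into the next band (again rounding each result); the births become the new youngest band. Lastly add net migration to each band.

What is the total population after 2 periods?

1798

Call the groups 1 to 4, youngest first.
— Period 1 —
Births: 350 × 0.391 = 137 ; 760 × 0.194 = 147 → 284
Group 2: 830 × 0.96 = 797
Group 3: 350 × 0.955 = 334
Group 4: 760 × 0.972 + 800 × 0.321 = 739 + 257 = 996
Net migration: Group 1 − 10 → 274; Group 2 − 60 → 737; Group 3 − 87 → 247; Group 4 + 70 → 1066
Giving 274 / 737 / 247 / 1066.
— Period 2 —
Births: 737 × 0.391 = 288 ; 247 × 0.194 = 48 → 336
Group 2: 274 × 0.96 = 263
Group 3: 737 × 0.955 = 704
Group 4: 247 × 0.972 + 1066 × 0.321 = 240 + 342 = 582
Net migration: Group 1 − 10 → 326; Group 2 − 60 → 203; Group 3 − 87 → 617; Group 4 + 70 → 652
Giving 326 / 203 / 617 / 652.
Total after period 2: 326 + 203 + 617 + 652 = 1798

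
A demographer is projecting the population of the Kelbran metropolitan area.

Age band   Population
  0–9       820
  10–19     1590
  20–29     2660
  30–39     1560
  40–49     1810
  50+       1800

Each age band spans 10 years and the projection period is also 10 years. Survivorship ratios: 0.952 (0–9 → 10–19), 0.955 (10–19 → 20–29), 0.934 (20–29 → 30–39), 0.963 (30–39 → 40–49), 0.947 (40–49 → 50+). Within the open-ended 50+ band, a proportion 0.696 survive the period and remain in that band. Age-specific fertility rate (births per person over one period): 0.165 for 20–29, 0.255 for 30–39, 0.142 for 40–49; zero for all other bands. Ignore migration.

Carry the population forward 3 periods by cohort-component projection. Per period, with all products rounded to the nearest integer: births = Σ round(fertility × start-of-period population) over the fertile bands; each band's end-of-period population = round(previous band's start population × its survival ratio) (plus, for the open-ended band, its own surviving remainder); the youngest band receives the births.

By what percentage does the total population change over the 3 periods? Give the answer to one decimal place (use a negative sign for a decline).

Let group 1 be 0–9 through group 6 = 50+.
Period 1:
Births: 2660 × 0.165 = 439, 1560 × 0.255 = 398, 1810 × 0.142 = 257 → total 1094
Group 2: 820 × 0.952 = 781
Group 3: 1590 × 0.955 = 1518
Group 4: 2660 × 0.934 = 2484
Group 5: 1560 × 0.963 = 1502
Group 6: 1810 × 0.947 + 1800 × 0.696 = 1714 + 1253 = 2967
Giving 1094 / 781 / 1518 / 2484 / 1502 / 2967.
Period 2:
Births: 1518 × 0.165 = 250, 2484 × 0.255 = 633, 1502 × 0.142 = 213 → total 1096
Group 2: 1094 × 0.952 = 1041
Group 3: 781 × 0.955 = 746
Group 4: 1518 × 0.934 = 1418
Group 5: 2484 × 0.963 = 2392
Group 6: 1502 × 0.947 + 2967 × 0.696 = 1422 + 2065 = 3487
Giving 1096 / 1041 / 746 / 1418 / 2392 / 3487.
Period 3:
Births: 746 × 0.165 = 123, 1418 × 0.255 = 362, 2392 × 0.142 = 340 → total 825
Group 2: 1096 × 0.952 = 1043
Group 3: 1041 × 0.955 = 994
Group 4: 746 × 0.934 = 697
Group 5: 1418 × 0.963 = 1366
Group 6: 2392 × 0.947 + 3487 × 0.696 = 2265 + 2427 = 4692
Giving 825 / 1043 / 994 / 697 / 1366 / 4692.
Total: 10240 → 9617; change = -623; percentage change = -6.1%

-6.1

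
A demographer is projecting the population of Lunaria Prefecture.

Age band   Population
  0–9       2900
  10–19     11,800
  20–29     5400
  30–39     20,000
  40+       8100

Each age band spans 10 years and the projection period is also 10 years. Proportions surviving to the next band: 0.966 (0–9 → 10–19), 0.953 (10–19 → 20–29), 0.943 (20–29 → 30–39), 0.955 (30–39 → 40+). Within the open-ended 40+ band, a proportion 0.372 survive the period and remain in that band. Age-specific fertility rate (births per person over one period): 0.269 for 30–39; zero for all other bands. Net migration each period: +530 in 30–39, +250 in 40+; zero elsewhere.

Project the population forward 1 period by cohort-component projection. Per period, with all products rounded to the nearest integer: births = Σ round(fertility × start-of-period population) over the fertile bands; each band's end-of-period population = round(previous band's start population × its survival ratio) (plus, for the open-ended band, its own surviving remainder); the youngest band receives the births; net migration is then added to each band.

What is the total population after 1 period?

47411

Call the groups 1 to 5, youngest first.
After projecting period 1:
Births: 20000 × 0.269 = 5380
Group 2: 2900 × 0.966 = 2801
Group 3: 11800 × 0.953 = 11245
Group 4: 5400 × 0.943 = 5092
Group 5: 20000 × 0.955 + 8100 × 0.372 = 19100 + 3013 = 22113
Net migration: Group 4 + 530 → 5622; Group 5 + 250 → 22363
Giving 5380 / 2801 / 11245 / 5622 / 22363.
Total after period 1: 5380 + 2801 + 11245 + 5622 + 22363 = 47411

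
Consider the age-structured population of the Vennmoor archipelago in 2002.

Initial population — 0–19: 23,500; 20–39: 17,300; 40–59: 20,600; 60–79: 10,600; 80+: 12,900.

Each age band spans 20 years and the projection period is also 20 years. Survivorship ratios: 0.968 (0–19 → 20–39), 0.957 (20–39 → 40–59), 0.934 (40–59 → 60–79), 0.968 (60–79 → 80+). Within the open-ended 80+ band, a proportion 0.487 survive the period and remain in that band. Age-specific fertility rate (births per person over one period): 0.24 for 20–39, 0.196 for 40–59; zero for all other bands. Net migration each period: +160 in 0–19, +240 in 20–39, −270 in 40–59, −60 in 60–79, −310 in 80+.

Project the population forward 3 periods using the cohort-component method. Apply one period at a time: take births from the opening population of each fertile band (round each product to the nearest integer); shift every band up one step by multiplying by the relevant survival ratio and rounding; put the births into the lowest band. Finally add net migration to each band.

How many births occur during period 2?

8709

Call the groups 1 to 5, youngest first.
[period 1]
Births: 17300 × 0.24 = 4152, 20600 × 0.196 = 4038 — total 8190
Group 2: 23500 × 0.968 = 22748
Group 3: 17300 × 0.957 = 16556
Group 4: 20600 × 0.934 = 19240
Group 5: 10600 × 0.968 + 12900 × 0.487 = 10261 + 6282 = 16543
Net migration: Group 1 + 160 → 8350; Group 2 + 240 → 22988; Group 3 − 270 → 16286; Group 4 − 60 → 19180; Group 5 − 310 → 16233
End of period: [8350, 22988, 16286, 19180, 16233]
[period 2]
Births: 22988 × 0.24 = 5517, 16286 × 0.196 = 3192 — total 8709
Group 2: 8350 × 0.968 = 8083
Group 3: 22988 × 0.957 = 22000
Group 4: 16286 × 0.934 = 15211
Group 5: 19180 × 0.968 + 16233 × 0.487 = 18566 + 7905 = 26471
Net migration: Group 1 + 160 → 8869; Group 2 + 240 → 8323; Group 3 − 270 → 21730; Group 4 − 60 → 15151; Group 5 − 310 → 26161
End of period: [8869, 8323, 21730, 15151, 26161]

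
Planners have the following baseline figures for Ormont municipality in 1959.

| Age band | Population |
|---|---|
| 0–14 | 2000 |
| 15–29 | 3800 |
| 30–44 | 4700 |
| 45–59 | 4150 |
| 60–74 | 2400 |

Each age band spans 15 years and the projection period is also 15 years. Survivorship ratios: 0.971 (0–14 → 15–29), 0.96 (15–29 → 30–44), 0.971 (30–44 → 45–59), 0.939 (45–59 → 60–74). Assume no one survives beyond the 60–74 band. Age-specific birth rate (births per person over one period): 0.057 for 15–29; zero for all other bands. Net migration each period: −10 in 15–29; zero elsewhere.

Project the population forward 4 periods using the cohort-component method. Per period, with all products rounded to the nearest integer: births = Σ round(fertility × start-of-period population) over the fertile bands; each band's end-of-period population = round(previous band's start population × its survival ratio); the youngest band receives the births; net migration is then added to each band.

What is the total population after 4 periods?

Let band 1 be 0–14 through band 5 = 60–74.
[period 1]
Births: 3800 × 0.057 = 217
Band 2: 2000 × 0.971 = 1942
Band 3: 3800 × 0.96 = 3648
Band 4: 4700 × 0.971 = 4564
Band 5: 4150 × 0.939 = 3897
Net migration: Band 2 − 10 → 1932
Population now: 0–14=217, 15–29=1932, 30–44=3648, 45–59=4564, 60–74=3897
[period 2]
Births: 1932 × 0.057 = 110
Band 2: 217 × 0.971 = 211
Band 3: 1932 × 0.96 = 1855
Band 4: 3648 × 0.971 = 3542
Band 5: 4564 × 0.939 = 4286
Net migration: Band 2 − 10 → 201
Population now: 0–14=110, 15–29=201, 30–44=1855, 45–59=3542, 60–74=4286
[period 3]
Births: 201 × 0.057 = 11
Band 2: 110 × 0.971 = 107
Band 3: 201 × 0.96 = 193
Band 4: 1855 × 0.971 = 1801
Band 5: 3542 × 0.939 = 3326
Net migration: Band 2 − 10 → 97
Population now: 0–14=11, 15–29=97, 30–44=193, 45–59=1801, 60–74=3326
[period 4]
Births: 97 × 0.057 = 6
Band 2: 11 × 0.971 = 11
Band 3: 97 × 0.96 = 93
Band 4: 193 × 0.971 = 187
Band 5: 1801 × 0.939 = 1691
Net migration: Band 2 − 10 → 1
Population now: 0–14=6, 15–29=1, 30–44=93, 45–59=187, 60–74=1691
Total after period 4: 6 + 1 + 93 + 187 + 1691 = 1978

1978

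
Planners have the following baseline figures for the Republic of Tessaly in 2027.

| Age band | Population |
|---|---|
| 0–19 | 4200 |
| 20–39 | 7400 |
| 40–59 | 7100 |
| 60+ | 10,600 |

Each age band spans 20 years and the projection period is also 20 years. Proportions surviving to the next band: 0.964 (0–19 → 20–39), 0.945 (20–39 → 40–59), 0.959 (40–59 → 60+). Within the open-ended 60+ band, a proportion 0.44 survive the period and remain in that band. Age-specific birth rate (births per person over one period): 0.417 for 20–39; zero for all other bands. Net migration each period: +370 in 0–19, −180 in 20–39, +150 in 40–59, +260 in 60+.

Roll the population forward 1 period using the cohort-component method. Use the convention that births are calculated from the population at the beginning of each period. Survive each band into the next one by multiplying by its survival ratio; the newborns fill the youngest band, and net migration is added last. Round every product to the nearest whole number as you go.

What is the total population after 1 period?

26201

Call the groups 1 to 4, youngest first.
— Period 1 —
Births: 7400 × 0.417 = 3086
Group 2: 4200 × 0.964 = 4049
Group 3: 7400 × 0.945 = 6993
Group 4: 7100 × 0.959 + 10600 × 0.44 = 6809 + 4664 = 11473
Net migration: Group 1 + 370 → 3456; Group 2 − 180 → 3869; Group 3 + 150 → 7143; Group 4 + 260 → 11733
End of period: [3456, 3869, 7143, 11733]
Total after period 1: 3456 + 3869 + 7143 + 11733 = 26201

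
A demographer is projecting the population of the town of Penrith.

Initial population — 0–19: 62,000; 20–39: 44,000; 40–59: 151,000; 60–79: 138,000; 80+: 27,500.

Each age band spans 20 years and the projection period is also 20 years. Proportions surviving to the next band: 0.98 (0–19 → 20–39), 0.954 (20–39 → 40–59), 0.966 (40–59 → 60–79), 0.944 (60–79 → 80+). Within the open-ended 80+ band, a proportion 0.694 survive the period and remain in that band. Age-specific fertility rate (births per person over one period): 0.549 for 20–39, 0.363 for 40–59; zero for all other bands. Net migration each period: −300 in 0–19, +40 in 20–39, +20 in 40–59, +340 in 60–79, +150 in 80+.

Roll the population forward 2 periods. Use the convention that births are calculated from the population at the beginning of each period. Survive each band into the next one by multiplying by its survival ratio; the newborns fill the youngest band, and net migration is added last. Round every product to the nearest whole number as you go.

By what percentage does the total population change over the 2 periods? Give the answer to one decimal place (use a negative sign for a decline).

Let group 1 be 0–19 through group 5 = 80+.
[period 1]
Births: 44000 * 0.549 = 24156, 151000 * 0.363 = 54813 → total 78969
Group 2: 62000 * 0.98 = 60760
Group 3: 44000 * 0.954 = 41976
Group 4: 151000 * 0.966 = 145866
Group 5: 138000 * 0.944 + 27500 * 0.694 = 130272 + 19085 = 149357
Net migration: Group 1 − 300 → 78669; Group 2 + 40 → 60800; Group 3 + 20 → 41996; Group 4 + 340 → 146206; Group 5 + 150 → 149507
→ [78669, 60800, 41996, 146206, 149507]
[period 2]
Births: 60800 * 0.549 = 33379, 41996 * 0.363 = 15245 → total 48624
Group 2: 78669 * 0.98 = 77096
Group 3: 60800 * 0.954 = 58003
Group 4: 41996 * 0.966 = 40568
Group 5: 146206 * 0.944 + 149507 * 0.694 = 138018 + 103758 = 241776
Net migration: Group 1 − 300 → 48324; Group 2 + 40 → 77136; Group 3 + 20 → 58023; Group 4 + 340 → 40908; Group 5 + 150 → 241926
→ [48324, 77136, 58023, 40908, 241926]
Total: 422500 → 466317; change = 43817; percentage change = 10.4%

10.4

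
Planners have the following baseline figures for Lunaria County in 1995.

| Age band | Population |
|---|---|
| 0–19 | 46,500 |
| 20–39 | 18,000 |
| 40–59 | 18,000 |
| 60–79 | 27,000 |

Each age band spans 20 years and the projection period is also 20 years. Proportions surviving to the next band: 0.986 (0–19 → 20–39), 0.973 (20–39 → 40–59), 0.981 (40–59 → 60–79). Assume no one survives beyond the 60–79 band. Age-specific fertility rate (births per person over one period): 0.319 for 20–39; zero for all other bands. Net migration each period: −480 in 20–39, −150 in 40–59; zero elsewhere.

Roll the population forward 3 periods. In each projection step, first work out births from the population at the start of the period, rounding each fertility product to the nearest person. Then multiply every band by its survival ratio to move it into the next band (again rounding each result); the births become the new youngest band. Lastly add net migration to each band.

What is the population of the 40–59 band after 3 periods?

4892

Let band 1 be 0–19 through band 4 = 60–79.
After projecting period 1:
Births: 18000 × 0.319 = 5742
Band 2: 46500 × 0.986 = 45849
Band 3: 18000 × 0.973 = 17514
Band 4: 18000 × 0.981 = 17658
Net migration: Band 2 − 480 → 45369; Band 3 − 150 → 17364
End of period: [5742, 45369, 17364, 17658]
After projecting period 2:
Births: 45369 × 0.319 = 14473
Band 2: 5742 × 0.986 = 5662
Band 3: 45369 × 0.973 = 44144
Band 4: 17364 × 0.981 = 17034
Net migration: Band 2 − 480 → 5182; Band 3 − 150 → 43994
End of period: [14473, 5182, 43994, 17034]
After projecting period 3:
Births: 5182 × 0.319 = 1653
Band 2: 14473 × 0.986 = 14270
Band 3: 5182 × 0.973 = 5042
Band 4: 43994 × 0.981 = 43158
Net migration: Band 2 − 480 → 13790; Band 3 − 150 → 4892
End of period: [1653, 13790, 4892, 43158]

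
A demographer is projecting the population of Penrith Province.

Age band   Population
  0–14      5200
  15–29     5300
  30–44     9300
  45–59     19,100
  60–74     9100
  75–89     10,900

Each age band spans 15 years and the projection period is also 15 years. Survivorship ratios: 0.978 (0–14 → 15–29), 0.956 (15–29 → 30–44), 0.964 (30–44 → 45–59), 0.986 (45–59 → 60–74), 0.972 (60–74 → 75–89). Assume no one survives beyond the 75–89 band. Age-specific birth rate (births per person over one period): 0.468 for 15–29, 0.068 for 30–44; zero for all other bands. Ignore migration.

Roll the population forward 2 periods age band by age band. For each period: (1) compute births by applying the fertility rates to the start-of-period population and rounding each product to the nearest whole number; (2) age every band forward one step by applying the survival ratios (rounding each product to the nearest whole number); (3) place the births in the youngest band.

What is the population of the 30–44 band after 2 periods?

[period 1]
Births: 5300 * 0.468 = 2480 ; 9300 * 0.068 = 632 — total 3112
15–29: 5200 * 0.978 = 5086
30–44: 5300 * 0.956 = 5067
45–59: 9300 * 0.964 = 8965
60–74: 19100 * 0.986 = 18833
75–89: 9100 * 0.972 = 8845
End of period: [3112, 5086, 5067, 8965, 18833, 8845]
[period 2]
Births: 5086 * 0.468 = 2380 ; 5067 * 0.068 = 345 — total 2725
15–29: 3112 * 0.978 = 3044
30–44: 5086 * 0.956 = 4862
45–59: 5067 * 0.964 = 4885
60–74: 8965 * 0.986 = 8839
75–89: 18833 * 0.972 = 18306
End of period: [2725, 3044, 4862, 4885, 8839, 18306]

4862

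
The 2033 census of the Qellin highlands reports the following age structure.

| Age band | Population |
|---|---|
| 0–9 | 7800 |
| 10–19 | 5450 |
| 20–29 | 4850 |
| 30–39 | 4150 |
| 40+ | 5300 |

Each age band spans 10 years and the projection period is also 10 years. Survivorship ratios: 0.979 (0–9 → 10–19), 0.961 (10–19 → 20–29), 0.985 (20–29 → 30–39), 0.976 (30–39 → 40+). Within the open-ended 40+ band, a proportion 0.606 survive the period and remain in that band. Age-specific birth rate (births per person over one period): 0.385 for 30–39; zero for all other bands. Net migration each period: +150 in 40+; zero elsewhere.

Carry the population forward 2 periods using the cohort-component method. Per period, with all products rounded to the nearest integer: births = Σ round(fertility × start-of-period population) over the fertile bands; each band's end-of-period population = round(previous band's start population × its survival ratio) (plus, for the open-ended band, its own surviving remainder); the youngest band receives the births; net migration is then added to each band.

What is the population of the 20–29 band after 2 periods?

— Period 1 —
Births: 4150 * 0.385 = 1598
10–19: 7800 * 0.979 = 7636
20–29: 5450 * 0.961 = 5237
30–39: 4850 * 0.985 = 4777
40+: 4150 * 0.976 + 5300 * 0.606 = 4050 + 3212 = 7262
Net migration: 40+ + 150 → 7412
End of period: [1598, 7636, 5237, 4777, 7412]
— Period 2 —
Births: 4777 * 0.385 = 1839
10–19: 1598 * 0.979 = 1564
20–29: 7636 * 0.961 = 7338
30–39: 5237 * 0.985 = 5158
40+: 4777 * 0.976 + 7412 * 0.606 = 4662 + 4492 = 9154
Net migration: 40+ + 150 → 9304
End of period: [1839, 1564, 7338, 5158, 9304]

7338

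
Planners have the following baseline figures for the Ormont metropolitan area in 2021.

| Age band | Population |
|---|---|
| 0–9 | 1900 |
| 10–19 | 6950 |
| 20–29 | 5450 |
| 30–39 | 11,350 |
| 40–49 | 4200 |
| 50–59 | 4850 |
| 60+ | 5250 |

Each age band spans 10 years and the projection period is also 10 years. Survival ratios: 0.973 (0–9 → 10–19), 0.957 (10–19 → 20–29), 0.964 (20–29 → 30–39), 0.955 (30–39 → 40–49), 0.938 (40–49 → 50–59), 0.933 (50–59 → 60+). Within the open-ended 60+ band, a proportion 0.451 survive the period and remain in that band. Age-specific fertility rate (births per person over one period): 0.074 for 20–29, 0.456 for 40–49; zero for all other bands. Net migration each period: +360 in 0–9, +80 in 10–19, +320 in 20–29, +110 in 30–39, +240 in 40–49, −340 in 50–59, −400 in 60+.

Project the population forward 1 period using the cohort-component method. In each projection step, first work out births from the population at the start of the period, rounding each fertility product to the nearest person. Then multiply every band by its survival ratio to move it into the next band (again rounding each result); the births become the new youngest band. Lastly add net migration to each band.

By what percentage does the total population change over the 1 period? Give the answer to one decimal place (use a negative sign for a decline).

Let band 1 be 0–9 through band 7 = 60+.
Period 1.
Births: 5450 * 0.074 = 403  |  4200 * 0.456 = 1915 → 2318
Band 2: 1900 * 0.973 = 1849
Band 3: 6950 * 0.957 = 6651
Band 4: 5450 * 0.964 = 5254
Band 5: 11350 * 0.955 = 10839
Band 6: 4200 * 0.938 = 3940
Band 7: 4850 * 0.933 + 5250 * 0.451 = 4525 + 2368 = 6893
Net migration: Band 1 + 360 → 2678; Band 2 + 80 → 1929; Band 3 + 320 → 6971; Band 4 + 110 → 5364; Band 5 + 240 → 11079; Band 6 − 340 → 3600; Band 7 − 400 → 6493
Giving 2678 / 1929 / 6971 / 5364 / 11079 / 3600 / 6493.
Total: 39950 → 38114; change = -1836; percentage change = -4.6%

-4.6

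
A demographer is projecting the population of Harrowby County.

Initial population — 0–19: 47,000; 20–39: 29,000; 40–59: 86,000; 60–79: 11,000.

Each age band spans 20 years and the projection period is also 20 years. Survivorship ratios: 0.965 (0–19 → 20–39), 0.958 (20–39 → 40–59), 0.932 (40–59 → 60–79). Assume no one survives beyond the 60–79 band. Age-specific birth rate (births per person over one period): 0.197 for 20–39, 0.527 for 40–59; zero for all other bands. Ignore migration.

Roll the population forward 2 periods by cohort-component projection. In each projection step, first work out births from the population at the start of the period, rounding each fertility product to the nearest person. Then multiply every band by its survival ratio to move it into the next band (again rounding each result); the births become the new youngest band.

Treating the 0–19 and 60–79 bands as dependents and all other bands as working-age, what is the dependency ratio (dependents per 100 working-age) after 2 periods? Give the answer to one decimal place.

53.4

Numbering the groups 1..4 from youngest to oldest:
Period 1.
Births: 29000 * 0.197 = 5713  |  86000 * 0.527 = 45322 — total 51035
Group 2: 47000 * 0.965 = 45355
Group 3: 29000 * 0.958 = 27782
Group 4: 86000 * 0.932 = 80152
Giving 51035 / 45355 / 27782 / 80152.
Period 2.
Births: 45355 * 0.197 = 8935  |  27782 * 0.527 = 14641 — total 23576
Group 2: 51035 * 0.965 = 49249
Group 3: 45355 * 0.958 = 43450
Group 4: 27782 * 0.932 = 25893
Giving 23576 / 49249 / 43450 / 25893.
Dependents (band 0–19 + band 60–79) = 23576 + 25893 = 49469; working-age = 92699; ratio = 49469/92699 × 100 = 53.4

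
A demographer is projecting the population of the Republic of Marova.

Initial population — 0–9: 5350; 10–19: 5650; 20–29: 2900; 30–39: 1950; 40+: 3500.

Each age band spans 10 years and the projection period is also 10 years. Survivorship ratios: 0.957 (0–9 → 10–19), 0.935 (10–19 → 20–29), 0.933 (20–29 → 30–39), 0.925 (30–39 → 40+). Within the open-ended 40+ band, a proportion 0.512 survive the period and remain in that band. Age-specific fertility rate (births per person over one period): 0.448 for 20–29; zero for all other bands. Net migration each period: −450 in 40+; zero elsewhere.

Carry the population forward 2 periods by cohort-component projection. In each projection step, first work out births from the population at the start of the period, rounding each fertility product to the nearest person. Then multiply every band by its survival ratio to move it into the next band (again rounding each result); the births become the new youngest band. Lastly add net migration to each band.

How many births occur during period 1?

1299

After projecting period 1:
Births: 2900 × 0.448 = 1299
10–19: 5350 × 0.957 = 5120
20–29: 5650 × 0.935 = 5283
30–39: 2900 × 0.933 = 2706
40+: 1950 × 0.925 + 3500 × 0.512 = 1804 + 1792 = 3596
Net migration: 40+ − 450 → 3146
→ [1299, 5120, 5283, 2706, 3146]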